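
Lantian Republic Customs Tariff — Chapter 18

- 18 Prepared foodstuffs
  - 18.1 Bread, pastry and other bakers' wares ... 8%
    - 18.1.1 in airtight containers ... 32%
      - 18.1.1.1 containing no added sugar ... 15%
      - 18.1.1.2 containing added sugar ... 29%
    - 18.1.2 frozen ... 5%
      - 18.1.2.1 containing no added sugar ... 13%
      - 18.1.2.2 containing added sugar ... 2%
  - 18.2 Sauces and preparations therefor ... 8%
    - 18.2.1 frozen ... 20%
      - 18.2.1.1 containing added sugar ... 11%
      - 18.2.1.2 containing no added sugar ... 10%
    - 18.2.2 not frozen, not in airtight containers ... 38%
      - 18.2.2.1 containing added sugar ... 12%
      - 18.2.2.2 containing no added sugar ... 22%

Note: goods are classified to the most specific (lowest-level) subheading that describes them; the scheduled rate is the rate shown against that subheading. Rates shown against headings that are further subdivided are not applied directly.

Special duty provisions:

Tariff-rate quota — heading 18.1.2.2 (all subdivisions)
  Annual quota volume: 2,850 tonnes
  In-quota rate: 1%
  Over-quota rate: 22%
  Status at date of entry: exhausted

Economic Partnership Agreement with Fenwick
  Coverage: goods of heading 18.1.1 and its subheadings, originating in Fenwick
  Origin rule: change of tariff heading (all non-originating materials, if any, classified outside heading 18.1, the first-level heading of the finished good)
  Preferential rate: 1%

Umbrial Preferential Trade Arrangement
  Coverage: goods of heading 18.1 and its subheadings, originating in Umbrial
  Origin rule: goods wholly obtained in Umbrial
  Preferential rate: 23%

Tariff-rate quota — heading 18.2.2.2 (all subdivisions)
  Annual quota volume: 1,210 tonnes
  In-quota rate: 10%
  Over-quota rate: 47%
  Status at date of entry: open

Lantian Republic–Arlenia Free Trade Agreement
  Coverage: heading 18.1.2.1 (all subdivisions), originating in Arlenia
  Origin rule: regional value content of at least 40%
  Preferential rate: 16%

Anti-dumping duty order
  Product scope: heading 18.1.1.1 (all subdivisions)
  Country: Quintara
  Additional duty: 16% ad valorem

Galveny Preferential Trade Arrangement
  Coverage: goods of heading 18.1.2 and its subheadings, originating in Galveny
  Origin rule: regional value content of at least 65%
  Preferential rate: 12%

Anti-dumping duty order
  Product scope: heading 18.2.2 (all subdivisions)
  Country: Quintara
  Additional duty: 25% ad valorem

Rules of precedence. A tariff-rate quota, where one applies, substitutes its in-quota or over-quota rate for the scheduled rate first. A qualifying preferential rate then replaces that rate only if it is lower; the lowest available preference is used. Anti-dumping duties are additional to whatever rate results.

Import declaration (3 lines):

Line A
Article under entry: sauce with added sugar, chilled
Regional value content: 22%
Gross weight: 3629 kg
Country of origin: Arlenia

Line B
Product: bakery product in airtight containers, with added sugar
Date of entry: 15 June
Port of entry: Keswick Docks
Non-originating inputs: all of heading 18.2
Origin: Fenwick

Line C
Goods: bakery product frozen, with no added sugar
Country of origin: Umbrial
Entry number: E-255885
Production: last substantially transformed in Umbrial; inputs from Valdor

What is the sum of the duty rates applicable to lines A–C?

Line A: sauce → 18.2; chilled → 18.2.2; with added sugar → 18.2.2.1. Scheduled 12%. Arlenia agreement on 18.1.2.1: 18.2.2.1 not covered. → 12%.
Line B: bakery product → 18.1; in airtight containers → 18.1.1; with added sugar → 18.1.1.2. Scheduled 29%. Fenwick agreement on 18.1.1: CTH met → 1% available; preferential 1%. → 1%.
Line C: bakery product → 18.1; frozen → 18.1.2; with no added sugar → 18.1.2.1. Scheduled 13%. Umbrial agreement on 18.1: not wholly obtained. → 13%.
Sum: 12% + 1% + 13% = 26%.

26%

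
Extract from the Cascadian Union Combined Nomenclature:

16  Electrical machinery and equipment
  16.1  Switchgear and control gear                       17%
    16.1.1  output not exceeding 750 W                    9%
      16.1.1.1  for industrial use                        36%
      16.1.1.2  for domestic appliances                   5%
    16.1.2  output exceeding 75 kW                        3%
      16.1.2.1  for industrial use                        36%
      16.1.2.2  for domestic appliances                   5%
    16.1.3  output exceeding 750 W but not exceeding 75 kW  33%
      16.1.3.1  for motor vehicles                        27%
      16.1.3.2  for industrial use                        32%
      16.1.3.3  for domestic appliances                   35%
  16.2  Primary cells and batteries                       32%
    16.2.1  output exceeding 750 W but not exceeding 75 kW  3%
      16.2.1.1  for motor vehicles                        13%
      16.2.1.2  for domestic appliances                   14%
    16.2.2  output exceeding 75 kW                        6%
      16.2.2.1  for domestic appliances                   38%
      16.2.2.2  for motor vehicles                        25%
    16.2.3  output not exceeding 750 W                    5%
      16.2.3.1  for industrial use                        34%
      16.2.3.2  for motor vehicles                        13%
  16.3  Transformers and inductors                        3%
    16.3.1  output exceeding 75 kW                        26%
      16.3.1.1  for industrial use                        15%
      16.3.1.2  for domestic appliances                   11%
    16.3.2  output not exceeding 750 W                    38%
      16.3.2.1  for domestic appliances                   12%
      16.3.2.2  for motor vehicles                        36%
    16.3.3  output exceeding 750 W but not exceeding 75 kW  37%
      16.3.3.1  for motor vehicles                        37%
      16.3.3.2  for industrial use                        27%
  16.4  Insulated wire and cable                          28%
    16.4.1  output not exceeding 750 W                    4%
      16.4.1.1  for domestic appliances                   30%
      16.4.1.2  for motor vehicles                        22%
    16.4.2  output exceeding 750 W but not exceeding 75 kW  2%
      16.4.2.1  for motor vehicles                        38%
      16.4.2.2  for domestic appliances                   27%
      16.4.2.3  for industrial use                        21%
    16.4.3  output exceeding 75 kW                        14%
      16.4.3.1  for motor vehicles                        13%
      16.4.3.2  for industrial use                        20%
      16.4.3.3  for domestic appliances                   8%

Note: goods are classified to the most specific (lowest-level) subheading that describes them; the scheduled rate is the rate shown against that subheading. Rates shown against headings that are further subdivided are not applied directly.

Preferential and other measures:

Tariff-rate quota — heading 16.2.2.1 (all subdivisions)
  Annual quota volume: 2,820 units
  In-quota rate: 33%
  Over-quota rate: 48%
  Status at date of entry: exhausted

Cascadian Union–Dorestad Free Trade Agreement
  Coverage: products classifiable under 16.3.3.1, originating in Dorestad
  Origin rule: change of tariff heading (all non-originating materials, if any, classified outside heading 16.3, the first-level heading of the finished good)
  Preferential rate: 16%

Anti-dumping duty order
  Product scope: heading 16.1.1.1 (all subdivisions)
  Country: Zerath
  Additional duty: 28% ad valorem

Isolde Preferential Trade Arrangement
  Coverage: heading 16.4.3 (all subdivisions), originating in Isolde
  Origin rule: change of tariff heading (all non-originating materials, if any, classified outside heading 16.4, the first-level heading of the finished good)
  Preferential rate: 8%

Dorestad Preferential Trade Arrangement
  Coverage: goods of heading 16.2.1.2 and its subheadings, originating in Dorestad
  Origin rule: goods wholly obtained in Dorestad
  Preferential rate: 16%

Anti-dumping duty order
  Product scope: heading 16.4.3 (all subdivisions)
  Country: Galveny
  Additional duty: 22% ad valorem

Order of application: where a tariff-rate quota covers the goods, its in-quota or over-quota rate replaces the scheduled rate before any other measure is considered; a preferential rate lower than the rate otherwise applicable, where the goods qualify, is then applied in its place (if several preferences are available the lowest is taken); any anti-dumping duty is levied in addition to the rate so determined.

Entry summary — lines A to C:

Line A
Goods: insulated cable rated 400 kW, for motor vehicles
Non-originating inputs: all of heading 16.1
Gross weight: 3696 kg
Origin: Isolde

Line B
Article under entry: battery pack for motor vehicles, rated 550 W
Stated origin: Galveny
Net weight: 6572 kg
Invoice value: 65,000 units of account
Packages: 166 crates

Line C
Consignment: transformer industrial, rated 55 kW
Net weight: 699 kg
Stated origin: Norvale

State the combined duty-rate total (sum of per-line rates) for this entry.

Line A: insulated cable → 16.4; rated 400 kW → 16.4.3; for motor vehicles → 16.4.3.1. Scheduled 13%. Isolde agreement on 16.4.3: CTH met → 8% available; preferential 8%. → 8%.
Line B: battery pack → 16.2; rated 550 W → 16.2.3; for motor vehicles → 16.2.3.2. Scheduled 13%. No special measure applies. → 13%.
Line C: transformer → 16.3; rated 55 kW → 16.3.3; industrial → 16.3.3.2. Scheduled 27%. No special measure applies. → 27%.
Sum: 8% + 13% + 27% = 48%.

48%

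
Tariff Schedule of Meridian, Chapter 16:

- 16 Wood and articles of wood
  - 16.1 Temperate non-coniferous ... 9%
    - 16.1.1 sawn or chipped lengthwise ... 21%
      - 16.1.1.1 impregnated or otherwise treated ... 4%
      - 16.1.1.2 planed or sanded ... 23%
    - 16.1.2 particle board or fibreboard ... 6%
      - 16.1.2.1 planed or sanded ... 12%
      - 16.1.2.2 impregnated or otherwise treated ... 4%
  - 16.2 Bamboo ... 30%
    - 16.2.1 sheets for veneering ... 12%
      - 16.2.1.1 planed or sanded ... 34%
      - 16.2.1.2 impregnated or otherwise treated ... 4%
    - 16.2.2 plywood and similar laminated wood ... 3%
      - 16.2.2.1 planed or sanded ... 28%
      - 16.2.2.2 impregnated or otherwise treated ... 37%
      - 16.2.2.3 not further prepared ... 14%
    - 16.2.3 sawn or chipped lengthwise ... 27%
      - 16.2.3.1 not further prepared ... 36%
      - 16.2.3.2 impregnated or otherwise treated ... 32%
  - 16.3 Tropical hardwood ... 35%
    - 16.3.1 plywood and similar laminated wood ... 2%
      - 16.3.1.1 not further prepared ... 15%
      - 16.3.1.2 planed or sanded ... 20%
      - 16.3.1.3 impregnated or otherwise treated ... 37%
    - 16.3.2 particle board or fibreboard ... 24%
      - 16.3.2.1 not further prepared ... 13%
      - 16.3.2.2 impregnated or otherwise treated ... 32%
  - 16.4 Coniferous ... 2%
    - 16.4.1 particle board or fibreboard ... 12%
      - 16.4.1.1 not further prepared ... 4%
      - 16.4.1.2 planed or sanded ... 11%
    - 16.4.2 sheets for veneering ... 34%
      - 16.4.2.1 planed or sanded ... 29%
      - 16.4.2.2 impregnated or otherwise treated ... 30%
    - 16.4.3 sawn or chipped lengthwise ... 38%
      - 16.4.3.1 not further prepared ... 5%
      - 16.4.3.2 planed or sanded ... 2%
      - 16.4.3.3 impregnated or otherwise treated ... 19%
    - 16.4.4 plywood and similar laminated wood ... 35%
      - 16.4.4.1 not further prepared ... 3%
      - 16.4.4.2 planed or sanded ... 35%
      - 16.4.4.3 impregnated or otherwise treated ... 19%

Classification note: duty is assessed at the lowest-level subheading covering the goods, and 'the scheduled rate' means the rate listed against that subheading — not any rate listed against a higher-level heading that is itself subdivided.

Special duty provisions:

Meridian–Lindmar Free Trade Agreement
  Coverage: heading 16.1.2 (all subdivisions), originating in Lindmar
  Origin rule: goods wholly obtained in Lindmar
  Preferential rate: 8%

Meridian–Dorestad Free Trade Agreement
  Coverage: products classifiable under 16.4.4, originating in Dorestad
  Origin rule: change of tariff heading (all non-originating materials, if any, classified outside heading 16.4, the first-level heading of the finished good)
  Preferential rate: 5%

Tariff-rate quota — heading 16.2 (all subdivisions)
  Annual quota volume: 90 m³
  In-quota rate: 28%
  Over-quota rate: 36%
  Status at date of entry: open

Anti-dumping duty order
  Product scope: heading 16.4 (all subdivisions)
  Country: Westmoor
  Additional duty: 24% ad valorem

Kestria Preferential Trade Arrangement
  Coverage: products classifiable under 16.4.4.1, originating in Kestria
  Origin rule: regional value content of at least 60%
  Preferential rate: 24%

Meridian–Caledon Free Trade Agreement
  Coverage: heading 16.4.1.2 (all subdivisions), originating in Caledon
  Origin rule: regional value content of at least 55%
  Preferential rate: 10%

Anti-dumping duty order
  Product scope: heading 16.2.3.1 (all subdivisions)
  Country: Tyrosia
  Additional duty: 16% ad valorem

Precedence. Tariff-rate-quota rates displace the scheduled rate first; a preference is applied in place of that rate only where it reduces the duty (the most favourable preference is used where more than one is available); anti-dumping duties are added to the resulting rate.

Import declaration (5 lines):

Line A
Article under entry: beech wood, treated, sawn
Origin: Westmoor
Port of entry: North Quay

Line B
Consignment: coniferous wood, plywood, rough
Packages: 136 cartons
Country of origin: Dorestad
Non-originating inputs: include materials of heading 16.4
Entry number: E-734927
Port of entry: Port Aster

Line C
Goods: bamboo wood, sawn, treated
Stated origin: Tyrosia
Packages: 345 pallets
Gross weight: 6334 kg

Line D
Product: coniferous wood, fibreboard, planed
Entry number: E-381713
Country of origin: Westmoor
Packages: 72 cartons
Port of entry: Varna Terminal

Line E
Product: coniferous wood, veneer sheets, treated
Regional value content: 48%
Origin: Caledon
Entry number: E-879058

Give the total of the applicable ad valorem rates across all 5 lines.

100%

Line A: beech → 16.1; sawn → 16.1.1; treated → 16.1.1.1. Scheduled 4%. No special measure applies. → 4%.
Line B: coniferous → 16.4; plywood → 16.4.4; rough → 16.4.4.1. Scheduled 3%. Dorestad agreement on 16.4.4: CTH not met. → 3%.
Line C: bamboo → 16.2; sawn → 16.2.3; treated → 16.2.3.2. Scheduled 32%. quota on 16.2 open → in-quota 28%. → 28%.
Line D: coniferous → 16.4; fibreboard → 16.4.1; planed → 16.4.1.2. Scheduled 11%. anti-dumping (Westmoor, 16.4): +24%; total 11% + 24% = 35%. → 35%.
Line E: coniferous → 16.4; veneer sheets → 16.4.2; treated → 16.4.2.2. Scheduled 30%. Caledon agreement on 16.4.1.2: 16.4.2.2 not covered. → 30%.
Sum: 4% + 3% + 28% + 35% + 30% = 100%.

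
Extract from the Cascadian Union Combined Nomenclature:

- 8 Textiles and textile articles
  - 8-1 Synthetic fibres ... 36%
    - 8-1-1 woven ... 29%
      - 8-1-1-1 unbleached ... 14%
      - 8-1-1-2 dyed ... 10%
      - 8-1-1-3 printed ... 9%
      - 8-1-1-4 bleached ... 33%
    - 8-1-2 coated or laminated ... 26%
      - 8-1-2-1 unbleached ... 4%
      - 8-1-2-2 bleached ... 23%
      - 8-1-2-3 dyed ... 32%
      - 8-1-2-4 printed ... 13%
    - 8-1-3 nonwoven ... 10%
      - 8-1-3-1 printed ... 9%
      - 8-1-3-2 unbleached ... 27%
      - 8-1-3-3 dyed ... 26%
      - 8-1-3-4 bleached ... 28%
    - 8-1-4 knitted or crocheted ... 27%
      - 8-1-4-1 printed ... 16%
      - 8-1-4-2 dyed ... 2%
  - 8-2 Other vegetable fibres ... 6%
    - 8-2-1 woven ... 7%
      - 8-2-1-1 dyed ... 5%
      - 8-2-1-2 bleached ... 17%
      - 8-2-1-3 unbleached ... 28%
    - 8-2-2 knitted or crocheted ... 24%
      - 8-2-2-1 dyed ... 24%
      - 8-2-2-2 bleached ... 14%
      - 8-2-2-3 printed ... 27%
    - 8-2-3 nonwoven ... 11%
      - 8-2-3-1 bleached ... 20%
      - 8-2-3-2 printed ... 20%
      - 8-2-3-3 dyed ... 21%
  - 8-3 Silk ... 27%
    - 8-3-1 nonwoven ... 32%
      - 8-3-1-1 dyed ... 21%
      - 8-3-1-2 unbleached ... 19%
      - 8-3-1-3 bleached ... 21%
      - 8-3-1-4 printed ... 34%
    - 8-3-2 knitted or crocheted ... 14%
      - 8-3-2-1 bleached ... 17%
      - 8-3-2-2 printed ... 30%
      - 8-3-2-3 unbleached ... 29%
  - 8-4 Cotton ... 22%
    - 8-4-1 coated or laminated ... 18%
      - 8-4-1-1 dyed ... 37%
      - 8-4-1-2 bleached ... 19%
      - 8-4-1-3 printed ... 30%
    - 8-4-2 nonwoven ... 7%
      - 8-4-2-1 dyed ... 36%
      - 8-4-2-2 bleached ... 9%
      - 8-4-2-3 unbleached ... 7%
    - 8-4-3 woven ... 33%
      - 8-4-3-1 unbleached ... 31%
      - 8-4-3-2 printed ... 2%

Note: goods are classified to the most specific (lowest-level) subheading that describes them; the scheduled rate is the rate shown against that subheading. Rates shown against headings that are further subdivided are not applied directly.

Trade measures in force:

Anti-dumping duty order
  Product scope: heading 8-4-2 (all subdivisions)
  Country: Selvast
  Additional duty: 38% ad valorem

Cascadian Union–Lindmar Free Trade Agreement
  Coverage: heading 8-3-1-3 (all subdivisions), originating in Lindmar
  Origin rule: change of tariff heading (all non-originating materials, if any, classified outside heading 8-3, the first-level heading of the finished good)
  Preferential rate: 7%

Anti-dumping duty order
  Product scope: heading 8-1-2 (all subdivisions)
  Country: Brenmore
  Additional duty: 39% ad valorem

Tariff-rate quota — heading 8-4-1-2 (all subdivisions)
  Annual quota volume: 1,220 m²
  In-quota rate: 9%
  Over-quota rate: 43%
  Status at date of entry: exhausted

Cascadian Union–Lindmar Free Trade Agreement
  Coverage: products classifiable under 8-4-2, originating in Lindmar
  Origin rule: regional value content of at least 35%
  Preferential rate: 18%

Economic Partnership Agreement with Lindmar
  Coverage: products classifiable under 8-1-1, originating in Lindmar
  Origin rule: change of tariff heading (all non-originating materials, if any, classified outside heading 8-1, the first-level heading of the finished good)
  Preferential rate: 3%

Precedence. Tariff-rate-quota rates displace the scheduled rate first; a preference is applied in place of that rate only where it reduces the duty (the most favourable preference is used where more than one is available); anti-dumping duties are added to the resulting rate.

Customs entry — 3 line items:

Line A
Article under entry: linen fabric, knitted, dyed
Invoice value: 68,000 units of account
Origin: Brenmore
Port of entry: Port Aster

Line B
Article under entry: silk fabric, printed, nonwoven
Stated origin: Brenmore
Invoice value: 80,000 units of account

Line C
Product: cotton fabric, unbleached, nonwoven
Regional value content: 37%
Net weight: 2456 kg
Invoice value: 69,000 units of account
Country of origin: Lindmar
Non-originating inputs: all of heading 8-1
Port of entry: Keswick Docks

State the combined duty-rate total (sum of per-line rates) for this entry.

65%

Line A: linen → 8-2; knitted → 8-2-2; dyed → 8-2-2-1. Scheduled 24%. No special measure applies. → 24%.
Line B: silk → 8-3; nonwoven → 8-3-1; printed → 8-3-1-4. Scheduled 34%. No special measure applies. → 34%.
Line C: cotton → 8-4; nonwoven → 8-4-2; unbleached → 8-4-2-3. Scheduled 7%. Lindmar agreement on 8-3-1-3: 8-4-2-3 not covered; Lindmar agreement on 8-4-2: RVC ≥ 35% → 18% available; Lindmar agreement on 8-1-1: 8-4-2-3 not covered; preference 18% not lower than 7% → no reduction. → 7%.
Sum: 24% + 34% + 7% = 65%.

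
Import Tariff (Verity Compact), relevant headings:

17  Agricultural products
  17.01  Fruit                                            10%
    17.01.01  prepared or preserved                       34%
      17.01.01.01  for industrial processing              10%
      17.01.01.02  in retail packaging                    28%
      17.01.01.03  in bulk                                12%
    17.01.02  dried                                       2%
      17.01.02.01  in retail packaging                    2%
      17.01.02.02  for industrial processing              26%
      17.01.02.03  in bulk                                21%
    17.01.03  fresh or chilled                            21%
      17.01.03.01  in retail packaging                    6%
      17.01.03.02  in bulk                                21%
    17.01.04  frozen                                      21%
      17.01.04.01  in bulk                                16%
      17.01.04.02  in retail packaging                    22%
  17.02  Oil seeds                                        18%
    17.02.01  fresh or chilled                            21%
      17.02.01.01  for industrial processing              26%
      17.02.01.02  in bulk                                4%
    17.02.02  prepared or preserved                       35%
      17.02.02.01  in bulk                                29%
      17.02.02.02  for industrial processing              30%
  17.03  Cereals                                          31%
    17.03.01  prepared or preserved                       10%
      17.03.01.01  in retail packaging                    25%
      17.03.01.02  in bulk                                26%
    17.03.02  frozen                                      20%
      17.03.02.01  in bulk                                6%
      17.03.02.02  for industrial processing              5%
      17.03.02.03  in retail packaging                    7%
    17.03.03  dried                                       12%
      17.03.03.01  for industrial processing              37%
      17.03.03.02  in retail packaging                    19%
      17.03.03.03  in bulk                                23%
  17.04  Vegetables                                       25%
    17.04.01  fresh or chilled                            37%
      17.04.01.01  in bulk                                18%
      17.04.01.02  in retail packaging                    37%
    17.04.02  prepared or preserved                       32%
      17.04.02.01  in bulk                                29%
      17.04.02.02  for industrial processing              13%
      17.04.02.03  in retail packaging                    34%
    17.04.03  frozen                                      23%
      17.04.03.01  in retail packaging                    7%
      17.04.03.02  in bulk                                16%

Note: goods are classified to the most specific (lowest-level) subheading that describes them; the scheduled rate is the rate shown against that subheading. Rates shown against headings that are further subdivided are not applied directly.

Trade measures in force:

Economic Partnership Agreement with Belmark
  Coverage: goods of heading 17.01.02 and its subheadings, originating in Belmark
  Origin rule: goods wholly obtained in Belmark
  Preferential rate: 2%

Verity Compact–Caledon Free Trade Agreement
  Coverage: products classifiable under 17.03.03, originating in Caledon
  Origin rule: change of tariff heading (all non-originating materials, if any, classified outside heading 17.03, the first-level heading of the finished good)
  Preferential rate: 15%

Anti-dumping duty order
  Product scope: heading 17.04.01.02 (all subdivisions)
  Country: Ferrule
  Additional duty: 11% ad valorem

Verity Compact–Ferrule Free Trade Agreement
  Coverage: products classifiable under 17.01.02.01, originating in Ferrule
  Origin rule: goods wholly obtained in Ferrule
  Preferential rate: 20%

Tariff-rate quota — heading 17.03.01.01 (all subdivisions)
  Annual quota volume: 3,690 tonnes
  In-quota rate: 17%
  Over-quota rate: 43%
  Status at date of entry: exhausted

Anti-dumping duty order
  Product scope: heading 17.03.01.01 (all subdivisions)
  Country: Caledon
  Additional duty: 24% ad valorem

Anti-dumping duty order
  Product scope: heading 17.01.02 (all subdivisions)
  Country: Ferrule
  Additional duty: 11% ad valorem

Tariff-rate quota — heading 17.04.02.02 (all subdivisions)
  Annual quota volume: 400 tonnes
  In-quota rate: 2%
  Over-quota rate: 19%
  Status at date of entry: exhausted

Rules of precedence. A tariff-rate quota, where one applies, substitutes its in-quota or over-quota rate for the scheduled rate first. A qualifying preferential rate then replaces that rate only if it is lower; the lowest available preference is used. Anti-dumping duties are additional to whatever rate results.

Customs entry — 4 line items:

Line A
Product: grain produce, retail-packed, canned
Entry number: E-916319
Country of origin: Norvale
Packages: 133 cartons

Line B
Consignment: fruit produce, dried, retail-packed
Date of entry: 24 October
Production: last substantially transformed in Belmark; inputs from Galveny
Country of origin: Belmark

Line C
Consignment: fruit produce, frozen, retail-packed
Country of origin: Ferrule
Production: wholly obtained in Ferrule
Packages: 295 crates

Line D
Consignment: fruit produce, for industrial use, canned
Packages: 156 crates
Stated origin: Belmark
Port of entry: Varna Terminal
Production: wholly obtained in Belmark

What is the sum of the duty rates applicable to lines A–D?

77%

Line A: grain → 17.03; canned → 17.03.01; retail-packed → 17.03.01.01. Scheduled 25%. quota on 17.03.01.01 exhausted → over-quota 43%. → 43%.
Line B: fruit → 17.01; dried → 17.01.02; retail-packed → 17.01.02.01. Scheduled 2%. Belmark agreement on 17.01.02: not wholly obtained. → 2%.
Line C: fruit → 17.01; frozen → 17.01.04; retail-packed → 17.01.04.02. Scheduled 22%. Ferrule agreement on 17.01.02.01: 17.01.04.02 not covered. → 22%.
Line D: fruit → 17.01; canned → 17.01.01; for industrial use → 17.01.01.01. Scheduled 10%. Belmark agreement on 17.01.02: 17.01.01.01 not covered. → 10%.
Sum: 43% + 2% + 22% + 10% = 77%.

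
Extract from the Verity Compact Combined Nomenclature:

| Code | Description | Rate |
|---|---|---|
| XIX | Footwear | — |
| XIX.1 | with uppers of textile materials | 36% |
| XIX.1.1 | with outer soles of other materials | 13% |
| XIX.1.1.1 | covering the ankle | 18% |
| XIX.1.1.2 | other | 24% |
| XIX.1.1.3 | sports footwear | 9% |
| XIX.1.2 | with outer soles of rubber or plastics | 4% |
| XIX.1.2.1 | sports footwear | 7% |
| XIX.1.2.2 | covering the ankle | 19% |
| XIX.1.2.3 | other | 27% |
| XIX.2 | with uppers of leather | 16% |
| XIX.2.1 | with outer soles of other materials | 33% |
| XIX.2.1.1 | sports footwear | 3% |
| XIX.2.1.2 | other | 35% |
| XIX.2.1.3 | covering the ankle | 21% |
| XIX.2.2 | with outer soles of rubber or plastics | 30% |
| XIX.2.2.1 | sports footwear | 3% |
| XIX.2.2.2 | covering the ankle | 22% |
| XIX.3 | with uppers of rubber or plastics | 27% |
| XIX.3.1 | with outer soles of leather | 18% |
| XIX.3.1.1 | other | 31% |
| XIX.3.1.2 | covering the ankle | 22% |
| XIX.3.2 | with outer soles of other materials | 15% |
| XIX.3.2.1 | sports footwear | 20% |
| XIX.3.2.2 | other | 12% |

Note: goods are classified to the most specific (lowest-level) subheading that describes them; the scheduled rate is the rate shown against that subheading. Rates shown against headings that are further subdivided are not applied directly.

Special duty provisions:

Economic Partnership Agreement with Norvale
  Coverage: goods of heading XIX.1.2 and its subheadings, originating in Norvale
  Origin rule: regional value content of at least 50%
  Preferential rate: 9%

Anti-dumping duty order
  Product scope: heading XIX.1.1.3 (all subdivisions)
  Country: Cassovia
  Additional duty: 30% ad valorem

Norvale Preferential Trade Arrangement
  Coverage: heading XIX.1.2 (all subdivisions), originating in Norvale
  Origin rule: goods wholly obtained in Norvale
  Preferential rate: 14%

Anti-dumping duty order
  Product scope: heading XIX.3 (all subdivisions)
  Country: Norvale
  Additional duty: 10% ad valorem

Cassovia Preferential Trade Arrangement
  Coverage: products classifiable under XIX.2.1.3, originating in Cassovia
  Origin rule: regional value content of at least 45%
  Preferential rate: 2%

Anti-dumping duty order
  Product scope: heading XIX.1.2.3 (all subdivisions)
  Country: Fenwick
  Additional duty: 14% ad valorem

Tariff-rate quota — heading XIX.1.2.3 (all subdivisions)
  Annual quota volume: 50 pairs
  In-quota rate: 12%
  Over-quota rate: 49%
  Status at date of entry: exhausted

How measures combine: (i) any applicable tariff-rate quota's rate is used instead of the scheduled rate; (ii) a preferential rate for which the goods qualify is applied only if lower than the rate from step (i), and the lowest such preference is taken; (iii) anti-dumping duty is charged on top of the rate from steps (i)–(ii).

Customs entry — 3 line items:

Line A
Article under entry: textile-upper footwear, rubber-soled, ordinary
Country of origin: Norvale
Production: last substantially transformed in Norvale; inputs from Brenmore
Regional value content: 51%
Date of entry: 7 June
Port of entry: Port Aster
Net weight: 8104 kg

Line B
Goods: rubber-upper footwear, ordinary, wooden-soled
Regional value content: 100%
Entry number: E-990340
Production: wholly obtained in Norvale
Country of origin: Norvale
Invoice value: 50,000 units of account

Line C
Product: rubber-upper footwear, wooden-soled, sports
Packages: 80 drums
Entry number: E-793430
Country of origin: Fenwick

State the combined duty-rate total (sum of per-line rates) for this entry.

Line A: textile-upper → XIX.1; rubber-soled → XIX.1.2; ordinary → XIX.1.2.3. Scheduled 27%. quota on XIX.1.2.3 exhausted → over-quota 49%; Norvale agreement on XIX.1.2: RVC ≥ 50% → 9% available; Norvale agreement on XIX.1.2: not wholly obtained; preferential 9%. → 9%.
Line B: rubber-upper → XIX.3; wooden-soled → XIX.3.2; ordinary → XIX.3.2.2. Scheduled 12%. Norvale agreement on XIX.1.2: XIX.3.2.2 not covered; Norvale agreement on XIX.1.2: XIX.3.2.2 not covered; anti-dumping (Norvale, XIX.3): +10%; total 12% + 10% = 22%. → 22%.
Line C: rubber-upper → XIX.3; wooden-soled → XIX.3.2; sports → XIX.3.2.1. Scheduled 20%. No special measure applies. → 20%.
Sum: 9% + 22% + 20% = 51%.

51%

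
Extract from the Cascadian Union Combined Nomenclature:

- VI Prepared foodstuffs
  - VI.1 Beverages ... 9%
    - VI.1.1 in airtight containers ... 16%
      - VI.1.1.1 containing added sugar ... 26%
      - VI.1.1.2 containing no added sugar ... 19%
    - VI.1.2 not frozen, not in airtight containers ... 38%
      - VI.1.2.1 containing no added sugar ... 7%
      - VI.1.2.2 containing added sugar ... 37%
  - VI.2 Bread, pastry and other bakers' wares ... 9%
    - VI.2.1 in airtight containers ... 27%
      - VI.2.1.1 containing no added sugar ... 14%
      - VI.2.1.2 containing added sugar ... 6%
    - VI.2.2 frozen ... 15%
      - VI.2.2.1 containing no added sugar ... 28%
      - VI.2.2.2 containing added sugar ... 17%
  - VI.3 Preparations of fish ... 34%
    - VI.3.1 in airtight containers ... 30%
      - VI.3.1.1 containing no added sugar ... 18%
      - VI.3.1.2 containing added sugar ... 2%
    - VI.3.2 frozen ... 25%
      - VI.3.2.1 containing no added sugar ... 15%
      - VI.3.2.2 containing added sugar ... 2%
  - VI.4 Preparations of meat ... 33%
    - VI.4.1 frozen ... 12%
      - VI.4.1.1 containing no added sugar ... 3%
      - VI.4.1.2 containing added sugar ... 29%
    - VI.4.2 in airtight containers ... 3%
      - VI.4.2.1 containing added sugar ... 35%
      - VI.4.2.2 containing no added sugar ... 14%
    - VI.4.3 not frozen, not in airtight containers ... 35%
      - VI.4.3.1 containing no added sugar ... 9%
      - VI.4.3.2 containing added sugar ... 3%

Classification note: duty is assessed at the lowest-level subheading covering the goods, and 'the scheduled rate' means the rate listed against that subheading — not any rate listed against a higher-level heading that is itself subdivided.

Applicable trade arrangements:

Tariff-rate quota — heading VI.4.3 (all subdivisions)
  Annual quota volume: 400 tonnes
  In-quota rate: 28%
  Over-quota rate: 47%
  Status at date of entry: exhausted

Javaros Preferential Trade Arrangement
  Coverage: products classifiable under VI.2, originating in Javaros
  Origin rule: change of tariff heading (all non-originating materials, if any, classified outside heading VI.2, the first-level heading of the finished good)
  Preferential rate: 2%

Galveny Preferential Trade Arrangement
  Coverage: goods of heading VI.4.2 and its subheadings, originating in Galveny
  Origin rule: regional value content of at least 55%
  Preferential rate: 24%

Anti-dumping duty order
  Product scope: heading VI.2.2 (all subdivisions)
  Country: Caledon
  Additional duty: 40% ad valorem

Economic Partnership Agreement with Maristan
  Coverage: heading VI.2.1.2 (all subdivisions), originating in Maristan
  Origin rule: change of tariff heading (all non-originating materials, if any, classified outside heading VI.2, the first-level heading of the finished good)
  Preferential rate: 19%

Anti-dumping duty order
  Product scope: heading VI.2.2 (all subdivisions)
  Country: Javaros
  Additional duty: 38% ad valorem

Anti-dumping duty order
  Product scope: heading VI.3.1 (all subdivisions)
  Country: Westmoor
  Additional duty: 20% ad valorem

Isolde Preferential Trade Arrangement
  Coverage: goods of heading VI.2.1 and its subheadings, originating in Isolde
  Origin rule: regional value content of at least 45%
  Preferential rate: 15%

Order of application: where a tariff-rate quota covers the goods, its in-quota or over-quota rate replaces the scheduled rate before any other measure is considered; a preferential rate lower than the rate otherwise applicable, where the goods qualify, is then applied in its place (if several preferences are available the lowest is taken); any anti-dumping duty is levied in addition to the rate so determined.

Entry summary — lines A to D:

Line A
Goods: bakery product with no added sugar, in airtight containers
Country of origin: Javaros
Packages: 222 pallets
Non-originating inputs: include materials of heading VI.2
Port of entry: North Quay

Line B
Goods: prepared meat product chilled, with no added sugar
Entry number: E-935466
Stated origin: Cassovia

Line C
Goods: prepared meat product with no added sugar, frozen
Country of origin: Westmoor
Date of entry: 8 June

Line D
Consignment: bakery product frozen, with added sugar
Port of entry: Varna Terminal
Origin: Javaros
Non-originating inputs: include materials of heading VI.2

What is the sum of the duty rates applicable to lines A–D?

119%

Line A: bakery product → VI.2; in airtight containers → VI.2.1; with no added sugar → VI.2.1.1. Scheduled 14%. Javaros agreement on VI.2: CTH not met. → 14%.
Line B: prepared meat product → VI.4; chilled → VI.4.3; with no added sugar → VI.4.3.1. Scheduled 9%. quota on VI.4.3 exhausted → over-quota 47%. → 47%.
Line C: prepared meat product → VI.4; frozen → VI.4.1; with no added sugar → VI.4.1.1. Scheduled 3%. No special measure applies. → 3%.
Line D: bakery product → VI.2; frozen → VI.2.2; with added sugar → VI.2.2.2. Scheduled 17%. Javaros agreement on VI.2: CTH not met; anti-dumping (Javaros, VI.2.2): +38%; total 17% + 38% = 55%. → 55%.
Sum: 14% + 47% + 3% + 55% = 119%.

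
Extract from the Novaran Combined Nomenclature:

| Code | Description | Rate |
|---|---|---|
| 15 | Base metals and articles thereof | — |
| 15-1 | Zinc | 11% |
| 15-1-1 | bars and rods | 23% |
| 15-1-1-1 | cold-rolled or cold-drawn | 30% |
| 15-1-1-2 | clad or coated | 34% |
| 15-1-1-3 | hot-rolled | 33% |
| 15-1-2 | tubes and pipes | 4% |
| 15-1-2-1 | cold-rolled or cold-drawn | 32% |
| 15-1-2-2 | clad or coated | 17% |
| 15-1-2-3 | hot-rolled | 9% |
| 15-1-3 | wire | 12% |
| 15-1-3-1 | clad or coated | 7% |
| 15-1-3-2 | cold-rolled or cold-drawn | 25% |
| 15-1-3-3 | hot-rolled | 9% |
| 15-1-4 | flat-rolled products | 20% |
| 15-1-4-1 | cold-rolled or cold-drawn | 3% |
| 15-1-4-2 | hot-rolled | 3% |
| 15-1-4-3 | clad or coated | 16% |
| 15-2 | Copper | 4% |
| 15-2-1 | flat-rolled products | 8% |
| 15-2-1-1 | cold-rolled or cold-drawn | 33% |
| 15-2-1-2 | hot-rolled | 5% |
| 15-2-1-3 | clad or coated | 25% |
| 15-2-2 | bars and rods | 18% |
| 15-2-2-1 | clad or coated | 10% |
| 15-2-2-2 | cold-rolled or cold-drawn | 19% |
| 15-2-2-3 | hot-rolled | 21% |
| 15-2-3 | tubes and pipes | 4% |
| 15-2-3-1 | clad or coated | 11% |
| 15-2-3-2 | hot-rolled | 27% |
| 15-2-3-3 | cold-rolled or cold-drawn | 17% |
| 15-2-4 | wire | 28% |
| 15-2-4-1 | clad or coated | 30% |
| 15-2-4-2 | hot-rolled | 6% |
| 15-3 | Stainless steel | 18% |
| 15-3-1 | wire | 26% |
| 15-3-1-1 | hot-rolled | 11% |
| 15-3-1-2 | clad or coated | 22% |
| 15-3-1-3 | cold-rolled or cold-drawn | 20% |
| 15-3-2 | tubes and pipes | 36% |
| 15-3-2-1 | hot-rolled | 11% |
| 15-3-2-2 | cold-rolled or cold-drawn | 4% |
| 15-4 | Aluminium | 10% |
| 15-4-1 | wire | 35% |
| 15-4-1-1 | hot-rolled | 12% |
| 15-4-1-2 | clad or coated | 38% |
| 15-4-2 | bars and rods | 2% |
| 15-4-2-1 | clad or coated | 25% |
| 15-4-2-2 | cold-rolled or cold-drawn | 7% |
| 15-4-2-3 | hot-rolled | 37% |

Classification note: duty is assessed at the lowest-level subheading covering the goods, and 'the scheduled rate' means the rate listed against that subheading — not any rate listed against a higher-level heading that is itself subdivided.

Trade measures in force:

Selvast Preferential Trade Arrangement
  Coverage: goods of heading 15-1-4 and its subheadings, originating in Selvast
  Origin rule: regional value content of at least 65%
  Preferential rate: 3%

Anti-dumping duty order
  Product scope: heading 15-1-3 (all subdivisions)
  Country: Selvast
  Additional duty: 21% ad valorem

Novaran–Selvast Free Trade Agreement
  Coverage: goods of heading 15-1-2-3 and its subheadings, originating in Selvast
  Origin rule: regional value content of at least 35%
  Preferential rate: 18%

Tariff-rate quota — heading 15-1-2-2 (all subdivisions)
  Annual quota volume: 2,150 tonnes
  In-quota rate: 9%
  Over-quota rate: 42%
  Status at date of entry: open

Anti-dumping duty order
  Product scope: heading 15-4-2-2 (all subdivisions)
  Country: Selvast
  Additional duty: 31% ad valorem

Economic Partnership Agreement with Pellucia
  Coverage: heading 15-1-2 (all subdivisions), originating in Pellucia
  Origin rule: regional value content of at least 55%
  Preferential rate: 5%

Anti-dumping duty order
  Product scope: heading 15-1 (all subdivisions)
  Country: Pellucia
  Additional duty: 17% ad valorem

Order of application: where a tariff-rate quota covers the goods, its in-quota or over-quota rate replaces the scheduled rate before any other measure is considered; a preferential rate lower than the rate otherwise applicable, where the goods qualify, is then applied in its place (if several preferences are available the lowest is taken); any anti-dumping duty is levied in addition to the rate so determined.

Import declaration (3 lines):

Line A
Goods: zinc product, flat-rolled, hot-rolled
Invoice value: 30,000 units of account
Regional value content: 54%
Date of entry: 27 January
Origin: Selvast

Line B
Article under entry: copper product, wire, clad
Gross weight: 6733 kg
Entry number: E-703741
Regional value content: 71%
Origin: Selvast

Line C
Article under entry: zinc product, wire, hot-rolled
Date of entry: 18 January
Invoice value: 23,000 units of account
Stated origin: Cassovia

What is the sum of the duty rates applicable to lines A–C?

Line A: zinc → 15-1; flat-rolled → 15-1-4; hot-rolled → 15-1-4-2. Scheduled 3%. Selvast agreement on 15-1-4: RVC < 65%; Selvast agreement on 15-1-2-3: 15-1-4-2 not covered. → 3%.
Line B: copper → 15-2; wire → 15-2-4; clad → 15-2-4-1. Scheduled 30%. Selvast agreement on 15-1-4: 15-2-4-1 not covered; Selvast agreement on 15-1-2-3: 15-2-4-1 not covered. → 30%.
Line C: zinc → 15-1; wire → 15-1-3; hot-rolled → 15-1-3-3. Scheduled 9%. No special measure applies. → 9%.
Sum: 3% + 30% + 9% = 42%.

42%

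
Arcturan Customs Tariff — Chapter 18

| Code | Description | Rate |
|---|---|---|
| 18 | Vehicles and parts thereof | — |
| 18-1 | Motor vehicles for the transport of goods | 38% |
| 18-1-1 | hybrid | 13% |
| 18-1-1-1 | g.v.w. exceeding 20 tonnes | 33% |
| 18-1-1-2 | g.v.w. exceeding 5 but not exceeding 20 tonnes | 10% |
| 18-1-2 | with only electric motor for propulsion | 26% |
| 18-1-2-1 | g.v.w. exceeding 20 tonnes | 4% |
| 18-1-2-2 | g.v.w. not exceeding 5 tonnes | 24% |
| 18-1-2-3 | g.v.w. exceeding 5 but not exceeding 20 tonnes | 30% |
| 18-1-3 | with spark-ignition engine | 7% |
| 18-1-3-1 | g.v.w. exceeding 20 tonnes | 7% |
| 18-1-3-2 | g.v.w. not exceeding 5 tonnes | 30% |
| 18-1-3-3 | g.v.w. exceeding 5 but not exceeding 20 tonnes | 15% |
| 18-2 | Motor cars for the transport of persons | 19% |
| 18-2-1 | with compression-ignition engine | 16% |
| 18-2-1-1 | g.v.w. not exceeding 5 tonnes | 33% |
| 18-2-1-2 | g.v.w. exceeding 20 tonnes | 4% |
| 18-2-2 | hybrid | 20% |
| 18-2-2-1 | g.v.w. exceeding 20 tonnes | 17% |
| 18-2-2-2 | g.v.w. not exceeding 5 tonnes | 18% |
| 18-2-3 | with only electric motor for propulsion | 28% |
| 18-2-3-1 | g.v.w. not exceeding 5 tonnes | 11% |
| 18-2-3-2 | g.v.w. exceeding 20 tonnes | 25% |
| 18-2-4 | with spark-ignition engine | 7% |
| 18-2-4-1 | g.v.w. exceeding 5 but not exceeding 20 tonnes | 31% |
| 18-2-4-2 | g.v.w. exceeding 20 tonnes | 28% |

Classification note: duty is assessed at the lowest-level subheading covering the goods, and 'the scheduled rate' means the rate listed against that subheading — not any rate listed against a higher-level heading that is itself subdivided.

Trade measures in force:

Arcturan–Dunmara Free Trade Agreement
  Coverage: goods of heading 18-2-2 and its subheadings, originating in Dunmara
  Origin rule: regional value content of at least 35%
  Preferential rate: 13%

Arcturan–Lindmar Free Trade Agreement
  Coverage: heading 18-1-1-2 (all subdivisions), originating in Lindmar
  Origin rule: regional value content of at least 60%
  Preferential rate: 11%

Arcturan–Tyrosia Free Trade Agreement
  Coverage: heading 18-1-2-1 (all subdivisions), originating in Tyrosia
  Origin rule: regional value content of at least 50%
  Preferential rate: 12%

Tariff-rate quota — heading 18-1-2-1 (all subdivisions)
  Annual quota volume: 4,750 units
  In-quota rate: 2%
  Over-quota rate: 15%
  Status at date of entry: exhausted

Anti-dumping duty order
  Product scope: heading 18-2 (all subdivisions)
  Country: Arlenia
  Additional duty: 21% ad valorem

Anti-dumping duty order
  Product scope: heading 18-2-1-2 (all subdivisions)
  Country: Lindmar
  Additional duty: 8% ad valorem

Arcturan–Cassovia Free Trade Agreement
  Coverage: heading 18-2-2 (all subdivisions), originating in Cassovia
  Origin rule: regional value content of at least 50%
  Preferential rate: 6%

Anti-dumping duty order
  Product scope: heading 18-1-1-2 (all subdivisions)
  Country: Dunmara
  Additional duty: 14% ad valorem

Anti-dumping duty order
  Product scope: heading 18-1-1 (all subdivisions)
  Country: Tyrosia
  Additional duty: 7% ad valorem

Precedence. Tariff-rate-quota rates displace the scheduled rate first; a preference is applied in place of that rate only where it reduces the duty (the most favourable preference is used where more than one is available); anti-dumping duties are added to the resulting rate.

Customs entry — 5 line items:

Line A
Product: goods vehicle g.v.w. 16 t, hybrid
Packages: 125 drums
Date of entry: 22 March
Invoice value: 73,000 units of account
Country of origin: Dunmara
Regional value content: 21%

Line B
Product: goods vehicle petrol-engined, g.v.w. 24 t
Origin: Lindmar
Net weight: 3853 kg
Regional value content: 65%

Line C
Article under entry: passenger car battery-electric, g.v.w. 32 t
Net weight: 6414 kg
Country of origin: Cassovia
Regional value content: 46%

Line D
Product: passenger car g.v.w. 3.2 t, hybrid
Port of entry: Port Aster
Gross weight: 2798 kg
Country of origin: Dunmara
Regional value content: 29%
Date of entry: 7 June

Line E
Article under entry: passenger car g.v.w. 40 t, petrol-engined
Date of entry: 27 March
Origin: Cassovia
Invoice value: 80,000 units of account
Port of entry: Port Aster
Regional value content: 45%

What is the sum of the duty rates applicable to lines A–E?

102%

Line A: goods vehicle → 18-1; hybrid → 18-1-1; g.v.w. 16 t → 18-1-1-2. Scheduled 10%. Dunmara agreement on 18-2-2: 18-1-1-2 not covered; anti-dumping (Dunmara, 18-1-1-2): +14%; total 10% + 14% = 24%. → 24%.
Line B: goods vehicle → 18-1; petrol-engined → 18-1-3; g.v.w. 24 t → 18-1-3-1. Scheduled 7%. Lindmar agreement on 18-1-1-2: 18-1-3-1 not covered. → 7%.
Line C: passenger car → 18-2; battery-electric → 18-2-3; g.v.w. 32 t → 18-2-3-2. Scheduled 25%. Cassovia agreement on 18-2-2: 18-2-3-2 not covered. → 25%.
Line D: passenger car → 18-2; hybrid → 18-2-2; g.v.w. 3.2 t → 18-2-2-2. Scheduled 18%. Dunmara agreement on 18-2-2: RVC < 35%. → 18%.
Line E: passenger car → 18-2; petrol-engined → 18-2-4; g.v.w. 40 t → 18-2-4-2. Scheduled 28%. Cassovia agreement on 18-2-2: 18-2-4-2 not covered. → 28%.
Sum: 24% + 7% + 25% + 18% + 28% = 102%.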